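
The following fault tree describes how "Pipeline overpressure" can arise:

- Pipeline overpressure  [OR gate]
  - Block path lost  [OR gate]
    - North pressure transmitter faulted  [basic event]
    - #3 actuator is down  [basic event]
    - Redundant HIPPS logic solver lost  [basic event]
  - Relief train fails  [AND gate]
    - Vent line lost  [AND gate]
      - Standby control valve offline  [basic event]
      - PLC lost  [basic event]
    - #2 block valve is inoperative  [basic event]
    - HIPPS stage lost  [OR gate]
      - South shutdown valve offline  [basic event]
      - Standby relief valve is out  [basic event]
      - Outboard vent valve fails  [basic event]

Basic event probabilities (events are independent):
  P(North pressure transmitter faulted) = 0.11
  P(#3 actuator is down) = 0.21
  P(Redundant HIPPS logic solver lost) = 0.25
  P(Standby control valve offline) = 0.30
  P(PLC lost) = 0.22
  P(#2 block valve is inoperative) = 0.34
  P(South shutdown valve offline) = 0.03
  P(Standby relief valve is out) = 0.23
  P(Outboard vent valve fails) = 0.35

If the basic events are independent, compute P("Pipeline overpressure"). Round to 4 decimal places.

P(Block path lost) [OR] = 1 − (1−0.11) × (1−0.21) × (1−0.25) = 0.472675
P(Vent line lost) [AND] = 0.30 × 0.22 = 0.066000
P(HIPPS stage lost) [OR] = 1 − (1−0.03) × (1−0.23) × (1−0.35) = 0.514515
P(Relief train fails) [AND] = 0.066000 × 0.34 × 0.514515 = 0.011546
P(Pipeline overpressure) [OR] = 1 − (1−0.472675) × (1−0.011546) = 0.478763
Rounded to 4 decimal places: P(Pipeline overpressure) ≈ 0.4788.

0.4788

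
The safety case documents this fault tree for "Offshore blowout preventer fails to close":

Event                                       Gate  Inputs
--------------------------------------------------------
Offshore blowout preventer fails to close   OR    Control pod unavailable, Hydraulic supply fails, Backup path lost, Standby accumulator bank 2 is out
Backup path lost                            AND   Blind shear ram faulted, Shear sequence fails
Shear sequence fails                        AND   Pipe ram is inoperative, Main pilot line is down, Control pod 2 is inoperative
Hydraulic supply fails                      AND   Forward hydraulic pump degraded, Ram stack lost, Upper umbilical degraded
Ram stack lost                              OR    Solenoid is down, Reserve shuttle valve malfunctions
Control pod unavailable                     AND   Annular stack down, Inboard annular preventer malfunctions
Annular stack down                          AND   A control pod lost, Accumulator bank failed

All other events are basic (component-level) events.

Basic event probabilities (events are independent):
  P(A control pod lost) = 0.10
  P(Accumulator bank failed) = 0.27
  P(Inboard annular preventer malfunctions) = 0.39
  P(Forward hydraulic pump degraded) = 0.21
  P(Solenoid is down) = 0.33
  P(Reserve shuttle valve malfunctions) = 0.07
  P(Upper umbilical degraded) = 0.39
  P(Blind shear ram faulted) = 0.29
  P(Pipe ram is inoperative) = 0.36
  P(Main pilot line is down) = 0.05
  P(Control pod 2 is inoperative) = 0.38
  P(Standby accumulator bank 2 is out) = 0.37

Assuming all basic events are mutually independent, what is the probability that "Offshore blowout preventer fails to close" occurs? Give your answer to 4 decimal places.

0.3971

P(Annular stack down) [AND] = 0.10 × 0.27 = 0.027000
P(Control pod unavailable) [AND] = 0.027000 × 0.39 = 0.010530
P(Ram stack lost) [OR] = 1 − (1−0.33) × (1−0.07) = 0.376900
P(Hydraulic supply fails) [AND] = 0.21 × 0.376900 × 0.39 = 0.030868
P(Shear sequence fails) [AND] = 0.36 × 0.05 × 0.38 = 0.006840
P(Backup path lost) [AND] = 0.29 × 0.006840 = 0.001984
P(Offshore blowout preventer fails to close) [OR] = 1 − (1−0.010530) × (1−0.030868) × (1−0.001984) × (1−0.37) = 0.397075
Rounded to 4 decimal places: P(Offshore blowout preventer fails to close) ≈ 0.3971.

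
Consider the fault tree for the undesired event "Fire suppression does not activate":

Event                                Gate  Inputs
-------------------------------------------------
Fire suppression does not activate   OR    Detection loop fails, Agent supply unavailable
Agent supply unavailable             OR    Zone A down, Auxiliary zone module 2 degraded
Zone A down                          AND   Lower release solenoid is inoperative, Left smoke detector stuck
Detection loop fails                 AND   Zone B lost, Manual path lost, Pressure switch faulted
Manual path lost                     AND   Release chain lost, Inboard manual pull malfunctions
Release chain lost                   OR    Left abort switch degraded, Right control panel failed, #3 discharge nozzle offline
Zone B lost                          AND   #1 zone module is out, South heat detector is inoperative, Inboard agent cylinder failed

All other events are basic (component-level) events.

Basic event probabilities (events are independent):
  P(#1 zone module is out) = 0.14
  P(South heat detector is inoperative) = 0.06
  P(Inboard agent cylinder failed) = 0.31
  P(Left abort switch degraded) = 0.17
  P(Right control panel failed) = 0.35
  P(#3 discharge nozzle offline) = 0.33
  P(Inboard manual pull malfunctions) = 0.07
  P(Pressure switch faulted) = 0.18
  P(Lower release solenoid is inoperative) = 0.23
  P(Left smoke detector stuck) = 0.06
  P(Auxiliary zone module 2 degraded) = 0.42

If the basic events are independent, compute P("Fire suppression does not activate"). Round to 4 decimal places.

P(Zone B lost) [AND] = 0.14 × 0.06 × 0.31 = 0.002604
P(Release chain lost) [OR] = 1 − (1−0.17) × (1−0.35) × (1−0.33) = 0.638535
P(Manual path lost) [AND] = 0.638535 × 0.07 = 0.044697
P(Detection loop fails) [AND] = 0.002604 × 0.044697 × 0.18 = 0.000021
P(Zone A down) [AND] = 0.23 × 0.06 = 0.013800
P(Agent supply unavailable) [OR] = 1 − (1−0.013800) × (1−0.42) = 0.428004
P(Fire suppression does not activate) [OR] = 1 − (1−0.000021) × (1−0.428004) = 0.428016
Rounded to 4 decimal places: P(Fire suppression does not activate) ≈ 0.4280.

0.4280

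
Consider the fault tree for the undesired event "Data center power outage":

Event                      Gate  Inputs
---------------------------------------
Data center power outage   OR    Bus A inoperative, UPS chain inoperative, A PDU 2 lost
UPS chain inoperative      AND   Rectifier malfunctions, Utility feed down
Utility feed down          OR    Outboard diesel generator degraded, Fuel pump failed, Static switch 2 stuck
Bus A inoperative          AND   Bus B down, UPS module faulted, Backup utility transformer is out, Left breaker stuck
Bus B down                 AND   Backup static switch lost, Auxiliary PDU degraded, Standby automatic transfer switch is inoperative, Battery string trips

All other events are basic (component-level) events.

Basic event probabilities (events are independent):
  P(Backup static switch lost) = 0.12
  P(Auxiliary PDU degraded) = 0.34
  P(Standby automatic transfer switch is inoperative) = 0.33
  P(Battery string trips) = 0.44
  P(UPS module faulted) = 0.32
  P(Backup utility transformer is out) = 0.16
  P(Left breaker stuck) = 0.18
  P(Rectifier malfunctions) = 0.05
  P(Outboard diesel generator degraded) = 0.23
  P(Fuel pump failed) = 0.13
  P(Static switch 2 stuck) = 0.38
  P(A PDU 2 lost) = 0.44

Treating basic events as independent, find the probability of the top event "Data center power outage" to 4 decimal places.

P(Bus B down) [AND] = 0.12 × 0.34 × 0.33 × 0.44 = 0.005924
P(Bus A inoperative) [AND] = 0.005924 × 0.32 × 0.16 × 0.18 = 0.000055
P(Utility feed down) [OR] = 1 − (1−0.23) × (1−0.13) × (1−0.38) = 0.584662
P(UPS chain inoperative) [AND] = 0.05 × 0.584662 = 0.029233
P(Data center power outage) [OR] = 1 − (1−0.000055) × (1−0.029233) × (1−0.44) = 0.456400
Rounded to 4 decimal places: P(Data center power outage) ≈ 0.4564.

0.4564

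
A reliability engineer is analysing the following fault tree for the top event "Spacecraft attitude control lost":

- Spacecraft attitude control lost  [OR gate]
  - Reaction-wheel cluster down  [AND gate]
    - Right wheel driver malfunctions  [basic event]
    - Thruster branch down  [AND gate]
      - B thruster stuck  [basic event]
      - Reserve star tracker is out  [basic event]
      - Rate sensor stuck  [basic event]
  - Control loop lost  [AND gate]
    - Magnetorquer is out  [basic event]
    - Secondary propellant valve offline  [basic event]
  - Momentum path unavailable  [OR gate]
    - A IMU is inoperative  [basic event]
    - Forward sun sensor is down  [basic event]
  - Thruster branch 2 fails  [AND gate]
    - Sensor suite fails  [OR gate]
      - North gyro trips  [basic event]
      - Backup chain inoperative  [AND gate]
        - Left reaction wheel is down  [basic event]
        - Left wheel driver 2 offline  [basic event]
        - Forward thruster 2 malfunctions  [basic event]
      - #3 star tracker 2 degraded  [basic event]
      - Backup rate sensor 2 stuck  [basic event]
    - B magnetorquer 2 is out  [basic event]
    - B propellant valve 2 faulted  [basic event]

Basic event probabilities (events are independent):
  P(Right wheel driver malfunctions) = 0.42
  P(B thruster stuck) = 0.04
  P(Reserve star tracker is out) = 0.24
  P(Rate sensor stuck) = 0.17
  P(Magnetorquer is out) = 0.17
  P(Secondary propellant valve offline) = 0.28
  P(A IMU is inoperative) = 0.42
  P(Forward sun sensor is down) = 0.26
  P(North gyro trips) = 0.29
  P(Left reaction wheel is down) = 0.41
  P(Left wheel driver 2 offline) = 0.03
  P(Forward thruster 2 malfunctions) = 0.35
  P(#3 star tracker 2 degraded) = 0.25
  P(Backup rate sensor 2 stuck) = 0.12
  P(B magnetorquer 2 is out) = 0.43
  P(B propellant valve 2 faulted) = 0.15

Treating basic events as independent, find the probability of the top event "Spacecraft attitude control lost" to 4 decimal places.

0.6056

P(Thruster branch down) [AND] = 0.04 × 0.24 × 0.17 = 0.001632
P(Reaction-wheel cluster down) [AND] = 0.42 × 0.001632 = 0.000685
P(Control loop lost) [AND] = 0.17 × 0.28 = 0.047600
P(Momentum path unavailable) [OR] = 1 − (1−0.42) × (1−0.26) = 0.570800
P(Backup chain inoperative) [AND] = 0.41 × 0.03 × 0.35 = 0.004305
P(Sensor suite fails) [OR] = 1 − (1−0.29) × (1−0.004305) × (1−0.25) × (1−0.12) = 0.533417
P(Thruster branch 2 fails) [AND] = 0.533417 × 0.43 × 0.15 = 0.034405
P(Spacecraft attitude control lost) [OR] = 1 − (1−0.000685) × (1−0.047600) × (1−0.570800) × (1−0.034405) = 0.605564
Rounded to 4 decimal places: P(Spacecraft attitude control lost) ≈ 0.6056.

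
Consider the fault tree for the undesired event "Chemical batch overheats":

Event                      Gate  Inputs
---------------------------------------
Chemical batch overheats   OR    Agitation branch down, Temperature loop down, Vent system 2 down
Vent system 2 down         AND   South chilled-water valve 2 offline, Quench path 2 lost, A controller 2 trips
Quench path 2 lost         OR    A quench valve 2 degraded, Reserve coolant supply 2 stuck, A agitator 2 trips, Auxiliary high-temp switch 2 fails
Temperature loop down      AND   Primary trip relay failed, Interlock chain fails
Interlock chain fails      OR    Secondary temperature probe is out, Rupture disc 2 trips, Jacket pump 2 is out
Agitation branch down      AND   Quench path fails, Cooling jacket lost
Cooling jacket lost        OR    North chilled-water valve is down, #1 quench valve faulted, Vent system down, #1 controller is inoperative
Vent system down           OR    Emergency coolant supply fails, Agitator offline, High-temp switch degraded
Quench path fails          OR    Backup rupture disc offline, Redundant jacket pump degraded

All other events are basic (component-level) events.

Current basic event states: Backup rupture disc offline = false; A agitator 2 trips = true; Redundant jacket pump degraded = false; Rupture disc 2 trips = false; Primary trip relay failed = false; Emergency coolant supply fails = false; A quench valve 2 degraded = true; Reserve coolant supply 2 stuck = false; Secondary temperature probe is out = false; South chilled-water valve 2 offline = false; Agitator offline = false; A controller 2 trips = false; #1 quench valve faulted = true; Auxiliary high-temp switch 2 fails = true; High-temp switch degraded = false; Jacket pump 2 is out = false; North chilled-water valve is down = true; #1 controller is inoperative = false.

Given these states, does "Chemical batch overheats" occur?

No

Quench path fails [OR]: Backup rupture disc offline=not, Redundant jacket pump degraded=not → no input occurs → does not occur.
Vent system down [OR]: Emergency coolant supply fails=not, Agitator offline=not, High-temp switch degraded=not → no input occurs → does not occur.
Cooling jacket lost [OR]: North chilled-water valve is down=occurs, #1 quench valve faulted=occurs, Vent system down=not, #1 controller is inoperative=not → at least one input occurs → occurs.
Agitation branch down [AND]: Quench path fails=not, Cooling jacket lost=occurs → not all inputs occur → does not occur.
Interlock chain fails [OR]: Secondary temperature probe is out=not, Rupture disc 2 trips=not, Jacket pump 2 is out=not → no input occurs → does not occur.
Temperature loop down [AND]: Primary trip relay failed=not, Interlock chain fails=not → not all inputs occur → does not occur.
Quench path 2 lost [OR]: A quench valve 2 degraded=occurs, Reserve coolant supply 2 stuck=not, A agitator 2 trips=occurs, Auxiliary high-temp switch 2 fails=occurs → at least one input occurs → occurs.
Vent system 2 down [AND]: South chilled-water valve 2 offline=not, Quench path 2 lost=occurs, A controller 2 trips=not → not all inputs occur → does not occur.
Chemical batch overheats [OR]: Agitation branch down=not, Temperature loop down=not, Vent system 2 down=not → no input occurs → does not occur.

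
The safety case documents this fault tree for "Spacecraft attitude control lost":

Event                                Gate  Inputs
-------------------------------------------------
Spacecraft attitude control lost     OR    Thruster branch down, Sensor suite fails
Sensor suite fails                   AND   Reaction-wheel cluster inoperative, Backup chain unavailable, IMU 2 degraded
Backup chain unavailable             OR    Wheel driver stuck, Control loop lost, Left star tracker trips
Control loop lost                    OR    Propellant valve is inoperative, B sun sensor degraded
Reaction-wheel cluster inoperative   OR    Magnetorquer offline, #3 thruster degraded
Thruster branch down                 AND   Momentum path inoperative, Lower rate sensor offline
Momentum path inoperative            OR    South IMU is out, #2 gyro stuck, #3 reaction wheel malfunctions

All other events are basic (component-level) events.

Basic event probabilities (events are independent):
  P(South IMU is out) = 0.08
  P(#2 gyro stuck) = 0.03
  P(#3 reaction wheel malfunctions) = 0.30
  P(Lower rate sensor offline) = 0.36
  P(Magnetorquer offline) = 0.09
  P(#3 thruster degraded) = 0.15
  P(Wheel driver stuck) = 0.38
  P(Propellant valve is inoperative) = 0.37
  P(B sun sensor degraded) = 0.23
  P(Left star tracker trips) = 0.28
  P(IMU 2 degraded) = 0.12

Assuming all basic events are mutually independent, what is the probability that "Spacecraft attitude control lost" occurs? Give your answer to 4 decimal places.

0.1535

P(Momentum path inoperative) [OR] = 1 − (1−0.08) × (1−0.03) × (1−0.30) = 0.375320
P(Thruster branch down) [AND] = 0.375320 × 0.36 = 0.135115
P(Reaction-wheel cluster inoperative) [OR] = 1 − (1−0.09) × (1−0.15) = 0.226500
P(Control loop lost) [OR] = 1 − (1−0.37) × (1−0.23) = 0.514900
P(Backup chain unavailable) [OR] = 1 − (1−0.38) × (1−0.514900) × (1−0.28) = 0.783451
P(Sensor suite fails) [AND] = 0.226500 × 0.783451 × 0.12 = 0.021294
P(Spacecraft attitude control lost) [OR] = 1 − (1−0.135115) × (1−0.021294) = 0.153532
Rounded to 4 decimal places: P(Spacecraft attitude control lost) ≈ 0.1535.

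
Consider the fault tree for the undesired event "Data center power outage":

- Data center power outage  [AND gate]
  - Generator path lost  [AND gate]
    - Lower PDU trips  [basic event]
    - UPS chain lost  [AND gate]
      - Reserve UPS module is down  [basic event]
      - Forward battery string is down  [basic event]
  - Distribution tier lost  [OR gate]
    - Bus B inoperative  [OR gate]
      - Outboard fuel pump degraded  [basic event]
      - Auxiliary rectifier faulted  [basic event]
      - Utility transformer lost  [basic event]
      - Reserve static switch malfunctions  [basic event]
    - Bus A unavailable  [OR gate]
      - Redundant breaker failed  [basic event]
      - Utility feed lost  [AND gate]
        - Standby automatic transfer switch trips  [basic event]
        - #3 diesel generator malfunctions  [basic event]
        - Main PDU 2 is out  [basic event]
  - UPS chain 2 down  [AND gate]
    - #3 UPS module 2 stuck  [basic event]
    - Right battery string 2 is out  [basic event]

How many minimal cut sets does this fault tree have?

UPS chain lost [AND]: one cut set from each child combined → 1 × 1 = 1 cut set(s).
Generator path lost [AND]: one cut set from each child combined → 1 × 1 = 1 cut set(s).
Bus B inoperative [OR]: union of children's cut sets → 4 cut set(s).
Utility feed lost [AND]: one cut set from each child combined → 1 × 1 × 1 = 1 cut set(s).
Bus A unavailable [OR]: union of children's cut sets → 2 cut set(s).
Distribution tier lost [OR]: union of children's cut sets → 6 cut set(s).
UPS chain 2 down [AND]: one cut set from each child combined → 1 × 1 = 1 cut set(s).
Data center power outage [AND]: one cut set from each child combined → 1 × 6 × 1 = 6 cut set(s).
Minimal cut sets: {#3 UPS module 2 stuck, Forward battery string is down, Lower PDU trips, Outboard fuel pump degraded, Reserve UPS module is down, Right battery string 2 is out}; {#3 UPS module 2 stuck, Auxiliary rectifier faulted, Forward battery string is down, Lower PDU trips, Reserve UPS module is down, Right battery string 2 is out}; {#3 UPS module 2 stuck, Forward battery string is down, Lower PDU trips, Reserve UPS module is down, Right battery string 2 is out, Utility transformer lost}; {#3 UPS module 2 stuck, Forward battery string is down, Lower PDU trips, Reserve UPS module is down, Reserve static switch malfunctions, Right battery string 2 is out}; {#3 UPS module 2 stuck, Forward battery string is down, Lower PDU trips, Redundant breaker failed, Reserve UPS module is down, Right battery string 2 is out}; {#3 UPS module 2 stuck, #3 diesel generator malfunctions, Forward battery string is down, Lower PDU trips, Main PDU 2 is out, Reserve UPS module is down, Right battery string 2 is out, Standby automatic transfer switch trips}.

6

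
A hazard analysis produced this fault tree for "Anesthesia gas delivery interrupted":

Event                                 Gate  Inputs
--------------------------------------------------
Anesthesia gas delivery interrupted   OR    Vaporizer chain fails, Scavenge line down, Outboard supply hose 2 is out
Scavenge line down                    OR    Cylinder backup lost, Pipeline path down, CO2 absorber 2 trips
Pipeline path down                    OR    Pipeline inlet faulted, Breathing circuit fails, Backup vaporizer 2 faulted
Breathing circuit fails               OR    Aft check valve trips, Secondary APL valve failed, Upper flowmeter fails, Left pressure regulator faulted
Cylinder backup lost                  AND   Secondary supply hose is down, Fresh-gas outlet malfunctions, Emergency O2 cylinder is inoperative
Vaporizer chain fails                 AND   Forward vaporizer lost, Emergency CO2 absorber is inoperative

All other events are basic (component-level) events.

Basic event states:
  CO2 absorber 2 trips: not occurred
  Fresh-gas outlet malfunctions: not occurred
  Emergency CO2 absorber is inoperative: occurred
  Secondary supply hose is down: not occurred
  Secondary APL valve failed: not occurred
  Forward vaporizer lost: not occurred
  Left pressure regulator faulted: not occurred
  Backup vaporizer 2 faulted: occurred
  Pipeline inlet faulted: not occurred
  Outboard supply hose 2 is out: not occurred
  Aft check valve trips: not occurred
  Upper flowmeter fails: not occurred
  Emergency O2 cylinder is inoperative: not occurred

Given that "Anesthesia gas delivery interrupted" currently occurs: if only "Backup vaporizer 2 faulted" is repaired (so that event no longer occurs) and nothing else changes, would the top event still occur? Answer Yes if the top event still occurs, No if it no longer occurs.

Counterfactual: set "Backup vaporizer 2 faulted" to not occurred.
Vaporizer chain fails [AND]: Forward vaporizer lost=not, Emergency CO2 absorber is inoperative=occurs → not all inputs occur → does not occur.
Cylinder backup lost [AND]: Secondary supply hose is down=not, Fresh-gas outlet malfunctions=not, Emergency O2 cylinder is inoperative=not → not all inputs occur → does not occur.
Breathing circuit fails [OR]: Aft check valve trips=not, Secondary APL valve failed=not, Upper flowmeter fails=not, Left pressure regulator faulted=not → no input occurs → does not occur.
Pipeline path down [OR]: Pipeline inlet faulted=not, Breathing circuit fails=not, Backup vaporizer 2 faulted=not → no input occurs → does not occur.
Scavenge line down [OR]: Cylinder backup lost=not, Pipeline path down=not, CO2 absorber 2 trips=not → no input occurs → does not occur.
Anesthesia gas delivery interrupted [OR]: Vaporizer chain fails=not, Scavenge line down=not, Outboard supply hose 2 is out=not → no input occurs → does not occur.

No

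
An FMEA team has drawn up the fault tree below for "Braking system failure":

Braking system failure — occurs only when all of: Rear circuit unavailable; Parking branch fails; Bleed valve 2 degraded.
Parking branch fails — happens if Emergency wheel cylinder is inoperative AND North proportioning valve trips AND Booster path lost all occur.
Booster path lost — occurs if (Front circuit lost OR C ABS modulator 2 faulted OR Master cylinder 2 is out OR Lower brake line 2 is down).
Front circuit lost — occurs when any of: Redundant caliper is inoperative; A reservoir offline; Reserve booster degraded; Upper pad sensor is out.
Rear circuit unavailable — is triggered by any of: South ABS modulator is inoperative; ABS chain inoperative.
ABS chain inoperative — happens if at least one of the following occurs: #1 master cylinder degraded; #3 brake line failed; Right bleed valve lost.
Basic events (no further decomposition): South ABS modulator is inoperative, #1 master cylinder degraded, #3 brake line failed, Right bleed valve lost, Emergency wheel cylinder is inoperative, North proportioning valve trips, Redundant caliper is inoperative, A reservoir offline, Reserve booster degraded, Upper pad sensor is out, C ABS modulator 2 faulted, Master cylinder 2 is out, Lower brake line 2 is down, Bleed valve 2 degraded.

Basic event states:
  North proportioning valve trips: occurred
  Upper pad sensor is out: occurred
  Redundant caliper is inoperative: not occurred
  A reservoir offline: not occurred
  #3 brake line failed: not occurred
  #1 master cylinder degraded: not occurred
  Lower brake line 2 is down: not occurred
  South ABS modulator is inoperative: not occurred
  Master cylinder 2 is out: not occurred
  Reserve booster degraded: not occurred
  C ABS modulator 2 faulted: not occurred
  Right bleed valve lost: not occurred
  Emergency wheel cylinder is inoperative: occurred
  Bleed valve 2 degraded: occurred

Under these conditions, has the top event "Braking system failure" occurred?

ABS chain inoperative [OR]: #1 master cylinder degraded=not, #3 brake line failed=not, Right bleed valve lost=not → no input occurs → does not occur.
Rear circuit unavailable [OR]: South ABS modulator is inoperative=not, ABS chain inoperative=not → no input occurs → does not occur.
Front circuit lost [OR]: Redundant caliper is inoperative=not, A reservoir offline=not, Reserve booster degraded=not, Upper pad sensor is out=occurs → at least one input occurs → occurs.
Booster path lost [OR]: Front circuit lost=occurs, C ABS modulator 2 faulted=not, Master cylinder 2 is out=not, Lower brake line 2 is down=not → at least one input occurs → occurs.
Parking branch fails [AND]: Emergency wheel cylinder is inoperative=occurs, North proportioning valve trips=occurs, Booster path lost=occurs → all inputs occur → occurs.
Braking system failure [AND]: Rear circuit unavailable=not, Parking branch fails=occurs, Bleed valve 2 degraded=occurs → not all inputs occur → does not occur.

No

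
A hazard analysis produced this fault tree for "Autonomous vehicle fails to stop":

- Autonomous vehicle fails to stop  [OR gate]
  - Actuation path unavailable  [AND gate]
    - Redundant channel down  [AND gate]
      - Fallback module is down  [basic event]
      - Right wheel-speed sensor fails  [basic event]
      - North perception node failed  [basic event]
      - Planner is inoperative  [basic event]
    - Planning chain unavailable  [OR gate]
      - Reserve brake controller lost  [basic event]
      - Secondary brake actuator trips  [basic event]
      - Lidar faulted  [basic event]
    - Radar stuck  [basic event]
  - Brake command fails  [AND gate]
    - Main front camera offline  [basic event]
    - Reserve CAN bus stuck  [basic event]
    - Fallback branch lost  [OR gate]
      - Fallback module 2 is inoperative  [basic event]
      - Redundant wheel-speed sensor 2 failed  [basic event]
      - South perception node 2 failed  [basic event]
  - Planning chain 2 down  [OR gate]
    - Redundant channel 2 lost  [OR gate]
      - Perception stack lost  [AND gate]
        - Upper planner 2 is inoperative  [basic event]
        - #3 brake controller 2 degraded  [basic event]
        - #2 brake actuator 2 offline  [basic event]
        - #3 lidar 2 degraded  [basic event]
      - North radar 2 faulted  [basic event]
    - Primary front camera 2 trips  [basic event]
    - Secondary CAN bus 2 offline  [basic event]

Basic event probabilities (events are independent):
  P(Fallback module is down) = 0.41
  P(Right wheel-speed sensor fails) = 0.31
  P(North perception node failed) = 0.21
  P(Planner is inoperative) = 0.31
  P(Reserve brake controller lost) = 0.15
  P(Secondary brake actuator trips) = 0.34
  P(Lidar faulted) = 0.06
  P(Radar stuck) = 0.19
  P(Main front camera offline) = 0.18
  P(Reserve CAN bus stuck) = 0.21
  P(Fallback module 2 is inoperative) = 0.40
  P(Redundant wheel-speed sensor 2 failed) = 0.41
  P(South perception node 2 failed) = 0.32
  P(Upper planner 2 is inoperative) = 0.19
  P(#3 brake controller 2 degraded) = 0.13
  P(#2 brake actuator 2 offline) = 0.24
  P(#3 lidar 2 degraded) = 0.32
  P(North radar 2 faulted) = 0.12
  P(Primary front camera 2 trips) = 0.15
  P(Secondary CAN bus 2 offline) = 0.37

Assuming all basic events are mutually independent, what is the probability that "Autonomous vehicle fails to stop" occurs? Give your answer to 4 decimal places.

0.5435

P(Redundant channel down) [AND] = 0.41 × 0.31 × 0.21 × 0.31 = 0.008274
P(Planning chain unavailable) [OR] = 1 − (1−0.15) × (1−0.34) × (1−0.06) = 0.472660
P(Actuation path unavailable) [AND] = 0.008274 × 0.472660 × 0.19 = 0.000743
P(Fallback branch lost) [OR] = 1 − (1−0.40) × (1−0.41) × (1−0.32) = 0.759280
P(Brake command fails) [AND] = 0.18 × 0.21 × 0.759280 = 0.028701
P(Perception stack lost) [AND] = 0.19 × 0.13 × 0.24 × 0.32 = 0.001897
P(Redundant channel 2 lost) [OR] = 1 − (1−0.001897) × (1−0.12) = 0.121669
P(Planning chain 2 down) [OR] = 1 − (1−0.121669) × (1−0.15) × (1−0.37) = 0.529654
P(Autonomous vehicle fails to stop) [OR] = 1 − (1−0.000743) × (1−0.028701) × (1−0.529654) = 0.543493
Rounded to 4 decimal places: P(Autonomous vehicle fails to stop) ≈ 0.5435.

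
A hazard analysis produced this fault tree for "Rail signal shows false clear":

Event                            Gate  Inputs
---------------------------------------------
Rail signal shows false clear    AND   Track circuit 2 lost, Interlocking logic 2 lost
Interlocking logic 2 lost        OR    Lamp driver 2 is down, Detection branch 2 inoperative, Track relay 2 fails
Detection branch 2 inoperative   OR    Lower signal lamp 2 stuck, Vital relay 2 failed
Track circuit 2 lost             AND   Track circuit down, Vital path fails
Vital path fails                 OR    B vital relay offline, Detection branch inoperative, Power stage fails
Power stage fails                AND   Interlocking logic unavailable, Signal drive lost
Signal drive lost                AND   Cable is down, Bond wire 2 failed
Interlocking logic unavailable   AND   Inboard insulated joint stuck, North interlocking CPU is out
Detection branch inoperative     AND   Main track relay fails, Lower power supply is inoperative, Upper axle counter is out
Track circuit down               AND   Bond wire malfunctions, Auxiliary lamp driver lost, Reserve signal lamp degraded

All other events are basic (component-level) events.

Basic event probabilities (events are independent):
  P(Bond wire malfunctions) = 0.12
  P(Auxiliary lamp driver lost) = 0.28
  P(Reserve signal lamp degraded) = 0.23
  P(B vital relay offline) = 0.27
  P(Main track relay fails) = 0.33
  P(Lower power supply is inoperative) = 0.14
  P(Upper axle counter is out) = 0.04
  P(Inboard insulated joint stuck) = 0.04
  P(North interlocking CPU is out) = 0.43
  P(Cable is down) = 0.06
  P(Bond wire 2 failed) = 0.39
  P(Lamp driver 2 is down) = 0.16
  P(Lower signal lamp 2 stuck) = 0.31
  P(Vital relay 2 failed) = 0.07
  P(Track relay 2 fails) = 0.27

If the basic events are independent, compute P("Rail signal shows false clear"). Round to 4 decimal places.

P(Track circuit down) [AND] = 0.12 × 0.28 × 0.23 = 0.007728
P(Detection branch inoperative) [AND] = 0.33 × 0.14 × 0.04 = 0.001848
P(Interlocking logic unavailable) [AND] = 0.04 × 0.43 = 0.017200
P(Signal drive lost) [AND] = 0.06 × 0.39 = 0.023400
P(Power stage fails) [AND] = 0.017200 × 0.023400 = 0.000402
P(Vital path fails) [OR] = 1 − (1−0.27) × (1−0.001848) × (1−0.000402) = 0.271642
P(Track circuit 2 lost) [AND] = 0.007728 × 0.271642 = 0.002099
P(Detection branch 2 inoperative) [OR] = 1 − (1−0.31) × (1−0.07) = 0.358300
P(Interlocking logic 2 lost) [OR] = 1 − (1−0.16) × (1−0.358300) × (1−0.27) = 0.606510
P(Rail signal shows false clear) [AND] = 0.002099 × 0.606510 = 0.001273
Rounded to 4 decimal places: P(Rail signal shows false clear) ≈ 0.0013.

0.0013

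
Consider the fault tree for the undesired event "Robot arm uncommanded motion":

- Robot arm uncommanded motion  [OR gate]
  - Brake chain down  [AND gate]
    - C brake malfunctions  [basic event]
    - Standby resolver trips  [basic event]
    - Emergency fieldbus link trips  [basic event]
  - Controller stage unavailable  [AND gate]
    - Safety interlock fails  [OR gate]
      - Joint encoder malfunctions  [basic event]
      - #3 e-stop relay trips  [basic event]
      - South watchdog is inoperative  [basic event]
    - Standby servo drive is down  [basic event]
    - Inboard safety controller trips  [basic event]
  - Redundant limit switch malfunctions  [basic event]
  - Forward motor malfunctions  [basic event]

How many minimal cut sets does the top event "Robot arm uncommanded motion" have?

6

Brake chain down [AND]: one cut set from each child combined → 1 × 1 × 1 = 1 cut set(s).
Safety interlock fails [OR]: union of children's cut sets → 3 cut set(s).
Controller stage unavailable [AND]: one cut set from each child combined → 3 × 1 × 1 = 3 cut set(s).
Robot arm uncommanded motion [OR]: union of children's cut sets → 6 cut set(s).
Minimal cut sets: {C brake malfunctions, Emergency fieldbus link trips, Standby resolver trips}; {Inboard safety controller trips, Joint encoder malfunctions, Standby servo drive is down}; {#3 e-stop relay trips, Inboard safety controller trips, Standby servo drive is down}; {Inboard safety controller trips, South watchdog is inoperative, Standby servo drive is down}; {Redundant limit switch malfunctions}; {Forward motor malfunctions}.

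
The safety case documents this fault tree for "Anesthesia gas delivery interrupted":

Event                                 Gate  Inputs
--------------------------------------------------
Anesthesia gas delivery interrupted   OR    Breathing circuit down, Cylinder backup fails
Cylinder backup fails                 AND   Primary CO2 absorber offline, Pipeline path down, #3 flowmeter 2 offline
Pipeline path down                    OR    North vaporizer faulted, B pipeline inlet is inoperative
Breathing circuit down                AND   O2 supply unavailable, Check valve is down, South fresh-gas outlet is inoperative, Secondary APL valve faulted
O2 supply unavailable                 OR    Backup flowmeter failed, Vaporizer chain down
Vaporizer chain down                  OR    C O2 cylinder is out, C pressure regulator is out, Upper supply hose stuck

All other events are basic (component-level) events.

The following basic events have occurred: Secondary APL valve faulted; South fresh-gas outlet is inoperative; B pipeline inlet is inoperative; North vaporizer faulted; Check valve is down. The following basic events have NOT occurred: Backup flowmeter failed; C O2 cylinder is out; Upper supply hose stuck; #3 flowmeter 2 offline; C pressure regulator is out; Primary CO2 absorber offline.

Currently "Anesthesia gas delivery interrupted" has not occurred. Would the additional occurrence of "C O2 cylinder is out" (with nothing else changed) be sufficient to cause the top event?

Yes

Counterfactual: set "C O2 cylinder is out" to occurred.
Vaporizer chain down [OR]: C O2 cylinder is out=occurs, C pressure regulator is out=not, Upper supply hose stuck=not → at least one input occurs → occurs.
O2 supply unavailable [OR]: Backup flowmeter failed=not, Vaporizer chain down=occurs → at least one input occurs → occurs.
Breathing circuit down [AND]: O2 supply unavailable=occurs, Check valve is down=occurs, South fresh-gas outlet is inoperative=occurs, Secondary APL valve faulted=occurs → all inputs occur → occurs.
Pipeline path down [OR]: North vaporizer faulted=occurs, B pipeline inlet is inoperative=occurs → at least one input occurs → occurs.
Cylinder backup fails [AND]: Primary CO2 absorber offline=not, Pipeline path down=occurs, #3 flowmeter 2 offline=not → not all inputs occur → does not occur.
Anesthesia gas delivery interrupted [OR]: Breathing circuit down=occurs, Cylinder backup fails=not → at least one input occurs → occurs.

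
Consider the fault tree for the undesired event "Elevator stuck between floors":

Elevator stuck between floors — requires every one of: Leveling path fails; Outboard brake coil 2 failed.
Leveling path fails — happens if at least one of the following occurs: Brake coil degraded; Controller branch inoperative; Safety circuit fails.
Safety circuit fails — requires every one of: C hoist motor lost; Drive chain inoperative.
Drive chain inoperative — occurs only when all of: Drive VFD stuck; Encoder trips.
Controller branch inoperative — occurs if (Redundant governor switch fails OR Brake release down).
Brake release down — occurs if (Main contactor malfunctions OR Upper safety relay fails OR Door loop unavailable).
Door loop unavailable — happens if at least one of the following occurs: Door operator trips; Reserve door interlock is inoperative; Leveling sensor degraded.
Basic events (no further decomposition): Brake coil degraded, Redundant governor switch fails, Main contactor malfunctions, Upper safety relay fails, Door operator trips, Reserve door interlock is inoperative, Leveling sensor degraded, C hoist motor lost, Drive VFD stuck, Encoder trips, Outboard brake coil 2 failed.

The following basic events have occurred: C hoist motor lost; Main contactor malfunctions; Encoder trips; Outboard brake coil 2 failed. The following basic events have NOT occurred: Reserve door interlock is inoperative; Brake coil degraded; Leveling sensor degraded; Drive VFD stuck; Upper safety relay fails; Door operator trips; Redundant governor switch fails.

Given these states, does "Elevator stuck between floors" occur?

Door loop unavailable [OR]: Door operator trips=not, Reserve door interlock is inoperative=not, Leveling sensor degraded=not → no input occurs → does not occur.
Brake release down [OR]: Main contactor malfunctions=occurs, Upper safety relay fails=not, Door loop unavailable=not → at least one input occurs → occurs.
Controller branch inoperative [OR]: Redundant governor switch fails=not, Brake release down=occurs → at least one input occurs → occurs.
Drive chain inoperative [AND]: Drive VFD stuck=not, Encoder trips=occurs → not all inputs occur → does not occur.
Safety circuit fails [AND]: C hoist motor lost=occurs, Drive chain inoperative=not → not all inputs occur → does not occur.
Leveling path fails [OR]: Brake coil degraded=not, Controller branch inoperative=occurs, Safety circuit fails=not → at least one input occurs → occurs.
Elevator stuck between floors [AND]: Leveling path fails=occurs, Outboard brake coil 2 failed=occurs → all inputs occur → occurs.

Yes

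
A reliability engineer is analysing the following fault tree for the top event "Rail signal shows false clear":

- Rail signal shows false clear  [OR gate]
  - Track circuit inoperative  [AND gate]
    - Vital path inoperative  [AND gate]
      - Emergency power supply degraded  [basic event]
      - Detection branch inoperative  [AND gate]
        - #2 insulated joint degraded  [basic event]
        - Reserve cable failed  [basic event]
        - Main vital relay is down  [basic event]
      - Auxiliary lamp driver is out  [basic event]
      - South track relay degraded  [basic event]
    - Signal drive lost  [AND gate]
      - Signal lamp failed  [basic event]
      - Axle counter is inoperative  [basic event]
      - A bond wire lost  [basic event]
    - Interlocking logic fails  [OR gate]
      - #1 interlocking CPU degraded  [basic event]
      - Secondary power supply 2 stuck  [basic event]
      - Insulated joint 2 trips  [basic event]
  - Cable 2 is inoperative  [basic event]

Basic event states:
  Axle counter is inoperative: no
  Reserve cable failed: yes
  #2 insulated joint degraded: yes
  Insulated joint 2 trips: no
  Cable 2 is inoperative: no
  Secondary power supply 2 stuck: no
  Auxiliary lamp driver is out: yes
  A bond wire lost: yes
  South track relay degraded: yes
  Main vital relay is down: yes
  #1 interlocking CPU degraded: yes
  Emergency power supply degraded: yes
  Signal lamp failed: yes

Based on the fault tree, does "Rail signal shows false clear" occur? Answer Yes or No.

No

Detection branch inoperative [AND]: #2 insulated joint degraded=occurs, Reserve cable failed=occurs, Main vital relay is down=occurs → all inputs occur → occurs.
Vital path inoperative [AND]: Emergency power supply degraded=occurs, Detection branch inoperative=occurs, Auxiliary lamp driver is out=occurs, South track relay degraded=occurs → all inputs occur → occurs.
Signal drive lost [AND]: Signal lamp failed=occurs, Axle counter is inoperative=not, A bond wire lost=occurs → not all inputs occur → does not occur.
Interlocking logic fails [OR]: #1 interlocking CPU degraded=occurs, Secondary power supply 2 stuck=not, Insulated joint 2 trips=not → at least one input occurs → occurs.
Track circuit inoperative [AND]: Vital path inoperative=occurs, Signal drive lost=not, Interlocking logic fails=occurs → not all inputs occur → does not occur.
Rail signal shows false clear [OR]: Track circuit inoperative=not, Cable 2 is inoperative=not → no input occurs → does not occur.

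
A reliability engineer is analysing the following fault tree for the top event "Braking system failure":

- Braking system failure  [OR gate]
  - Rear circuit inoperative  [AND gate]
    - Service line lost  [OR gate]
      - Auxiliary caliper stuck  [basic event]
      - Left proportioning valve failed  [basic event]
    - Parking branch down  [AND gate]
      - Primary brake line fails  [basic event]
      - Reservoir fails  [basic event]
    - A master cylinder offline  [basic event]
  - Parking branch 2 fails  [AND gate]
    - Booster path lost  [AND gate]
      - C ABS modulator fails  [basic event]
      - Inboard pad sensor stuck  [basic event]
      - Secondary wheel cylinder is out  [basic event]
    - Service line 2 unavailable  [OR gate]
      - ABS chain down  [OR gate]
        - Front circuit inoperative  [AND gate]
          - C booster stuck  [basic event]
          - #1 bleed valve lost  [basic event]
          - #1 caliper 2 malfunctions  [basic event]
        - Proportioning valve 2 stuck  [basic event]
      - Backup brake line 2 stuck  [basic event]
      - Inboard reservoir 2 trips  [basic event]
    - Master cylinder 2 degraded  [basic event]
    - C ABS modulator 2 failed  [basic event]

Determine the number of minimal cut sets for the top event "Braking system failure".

Service line lost [OR]: union of children's cut sets → 2 cut set(s).
Parking branch down [AND]: one cut set from each child combined → 1 × 1 = 1 cut set(s).
Rear circuit inoperative [AND]: one cut set from each child combined → 2 × 1 × 1 = 2 cut set(s).
Booster path lost [AND]: one cut set from each child combined → 1 × 1 × 1 = 1 cut set(s).
Front circuit inoperative [AND]: one cut set from each child combined → 1 × 1 × 1 = 1 cut set(s).
ABS chain down [OR]: union of children's cut sets → 2 cut set(s).
Service line 2 unavailable [OR]: union of children's cut sets → 4 cut set(s).
Parking branch 2 fails [AND]: one cut set from each child combined → 1 × 4 × 1 × 1 = 4 cut set(s).
Braking system failure [OR]: union of children's cut sets → 6 cut set(s).
Minimal cut sets: {A master cylinder offline, Auxiliary caliper stuck, Primary brake line fails, Reservoir fails}; {A master cylinder offline, Left proportioning valve failed, Primary brake line fails, Reservoir fails}; {#1 bleed valve lost, #1 caliper 2 malfunctions, C ABS modulator 2 failed, C ABS modulator fails, C booster stuck, Inboard pad sensor stuck, Master cylinder 2 degraded, Secondary wheel cylinder is out}; {C ABS modulator 2 failed, C ABS modulator fails, Inboard pad sensor stuck, Master cylinder 2 degraded, Proportioning valve 2 stuck, Secondary wheel cylinder is out}; {Backup brake line 2 stuck, C ABS modulator 2 failed, C ABS modulator fails, Inboard pad sensor stuck, Master cylinder 2 degraded, Secondary wheel cylinder is out}; {C ABS modulator 2 failed, C ABS modulator fails, Inboard pad sensor stuck, Inboard reservoir 2 trips, Master cylinder 2 degraded, Secondary wheel cylinder is out}.

6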